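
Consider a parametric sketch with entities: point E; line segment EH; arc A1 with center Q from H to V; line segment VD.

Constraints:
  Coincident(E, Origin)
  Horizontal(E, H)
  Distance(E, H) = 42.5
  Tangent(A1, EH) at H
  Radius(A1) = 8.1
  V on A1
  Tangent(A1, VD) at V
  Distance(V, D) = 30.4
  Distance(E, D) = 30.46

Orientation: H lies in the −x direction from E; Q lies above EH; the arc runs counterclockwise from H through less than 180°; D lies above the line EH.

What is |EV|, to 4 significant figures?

36.50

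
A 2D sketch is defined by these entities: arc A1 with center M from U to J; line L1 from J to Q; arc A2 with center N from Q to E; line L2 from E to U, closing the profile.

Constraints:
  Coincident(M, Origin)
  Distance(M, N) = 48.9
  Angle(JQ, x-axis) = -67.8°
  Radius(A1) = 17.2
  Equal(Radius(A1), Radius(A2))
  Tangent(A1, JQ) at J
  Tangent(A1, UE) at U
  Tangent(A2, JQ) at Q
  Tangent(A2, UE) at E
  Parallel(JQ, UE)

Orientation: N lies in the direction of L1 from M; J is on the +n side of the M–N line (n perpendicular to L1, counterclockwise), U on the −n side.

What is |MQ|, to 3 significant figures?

51.8

The slot axis is L1's direction at -67.8°, so u = (cos -67.8°, sin -67.8°) = (0.378, -0.926) and n = (−sin -67.8°, cos -67.8°) = (0.926, 0.378). M is at the origin and N lies 48.9 along u from M, so N = 48.9·u = (18.5, -45.3). Tangency of A1 to both parallel lines with radius 17.2 puts J and U at M ± 17.2·n: J = (15.9, 6.50), U = (-15.9, -6.50). Equal radii place Q and E the same way about N: Q = N + 17.2·n = (34.4, -38.8), E = N − 17.2·n = (2.55, -51.8). Then |MQ| = |Q − M| = 51.8.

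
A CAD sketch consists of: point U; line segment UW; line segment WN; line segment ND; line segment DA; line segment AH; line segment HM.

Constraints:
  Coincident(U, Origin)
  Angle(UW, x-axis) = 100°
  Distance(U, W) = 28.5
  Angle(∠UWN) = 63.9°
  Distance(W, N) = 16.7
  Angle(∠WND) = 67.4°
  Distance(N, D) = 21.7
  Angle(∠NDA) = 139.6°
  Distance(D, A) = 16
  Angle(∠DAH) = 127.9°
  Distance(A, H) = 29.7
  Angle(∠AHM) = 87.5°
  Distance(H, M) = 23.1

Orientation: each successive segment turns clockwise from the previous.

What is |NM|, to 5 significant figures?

39.216

∠DAH = 127.9° gives AH at 138.80° from the x-axis; with |AH| = 29.7, H = (-40.530, 23.038). ∠AHM = 87.5° gives HM at 46.300° from the x-axis; with |HM| = 23.1, M = (-24.570, 39.739). Then |NM| = |M − N| = 39.216.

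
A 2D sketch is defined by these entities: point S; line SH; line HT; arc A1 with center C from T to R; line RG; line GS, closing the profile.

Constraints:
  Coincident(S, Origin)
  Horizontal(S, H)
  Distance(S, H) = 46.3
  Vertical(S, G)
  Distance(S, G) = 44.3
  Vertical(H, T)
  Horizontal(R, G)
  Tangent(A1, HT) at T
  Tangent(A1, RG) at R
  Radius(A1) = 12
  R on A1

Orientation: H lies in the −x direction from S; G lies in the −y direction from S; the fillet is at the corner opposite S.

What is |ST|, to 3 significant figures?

56.5

The virtual corner opposite S is at (-46.3, -44.3). A1 meets HT tangentially, so CT is at right angles to HT and tangency of A1 to RG means the radius CR is perpendicular to RG, with radius 12.0, so the center C sits 12.0 in from both sides at C = (-34.3, -32.3). That places the tangent points at T = (-46.3, -32.3) on HT and R = (-34.3, -44.3) on RG. Then |ST| = |T − S| = 56.5.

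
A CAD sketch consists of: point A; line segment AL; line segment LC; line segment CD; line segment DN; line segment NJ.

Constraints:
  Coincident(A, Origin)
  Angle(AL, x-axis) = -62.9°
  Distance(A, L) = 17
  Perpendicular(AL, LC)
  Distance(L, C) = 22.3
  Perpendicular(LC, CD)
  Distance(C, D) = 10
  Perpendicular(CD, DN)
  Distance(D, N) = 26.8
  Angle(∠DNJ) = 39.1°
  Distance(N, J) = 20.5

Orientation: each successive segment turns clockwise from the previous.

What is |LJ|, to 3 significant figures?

11.8

CD is perpendicular to DN, so DN runs at 27.1°; with |DN| = 26.8, N = (7.19, -4.18). ∠DNJ = 39.1° gives NJ at -114° from the x-axis; with |NJ| = 20.5, J = (-1.08, -22.9). Then |LJ| = |J − L| = 11.8.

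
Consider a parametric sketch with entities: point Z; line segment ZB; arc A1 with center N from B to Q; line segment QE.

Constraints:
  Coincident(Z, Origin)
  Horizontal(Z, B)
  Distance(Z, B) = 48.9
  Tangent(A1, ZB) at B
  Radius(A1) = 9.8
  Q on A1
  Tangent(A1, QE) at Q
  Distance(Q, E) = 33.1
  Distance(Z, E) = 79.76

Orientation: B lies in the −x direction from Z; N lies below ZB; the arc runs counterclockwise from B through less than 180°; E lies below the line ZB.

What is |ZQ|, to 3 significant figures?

58.2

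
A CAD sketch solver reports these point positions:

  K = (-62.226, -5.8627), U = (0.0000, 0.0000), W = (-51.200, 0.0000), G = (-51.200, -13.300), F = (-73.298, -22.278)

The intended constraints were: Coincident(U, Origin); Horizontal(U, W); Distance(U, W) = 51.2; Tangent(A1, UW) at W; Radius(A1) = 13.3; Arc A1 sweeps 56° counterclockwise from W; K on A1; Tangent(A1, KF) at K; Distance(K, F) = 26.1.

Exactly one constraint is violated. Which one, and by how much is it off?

Distance(K, F) = 26.1 — off by 6.30.

U = (0.00, 0.00) ✓; U.y = 0.00, W.y = 0.00 ✓; |UW| = 51.20 ✓; ∠(GW, WU) = 90.00° ✓; |GW| = 13.30 ✓; bearing(G→K) − bearing(G→W) = 56.00° ✓; |GK| = 13.30 ✓; ∠(GK, KF) = 90.00° ✓; |KF| = 19.80 ✗.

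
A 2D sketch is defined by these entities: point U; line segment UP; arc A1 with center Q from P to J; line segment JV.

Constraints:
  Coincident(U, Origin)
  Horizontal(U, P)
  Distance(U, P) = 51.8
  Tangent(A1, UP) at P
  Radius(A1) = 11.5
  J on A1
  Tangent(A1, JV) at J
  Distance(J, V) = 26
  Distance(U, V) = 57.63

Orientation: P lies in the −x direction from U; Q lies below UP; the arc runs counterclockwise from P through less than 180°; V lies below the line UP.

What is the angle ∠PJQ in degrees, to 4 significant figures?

23.93°

Checks: |QJ| = 11.50 ✓; ∠(QJ, JV) = 90.00° ✓; |JV| = 26.00 ✓; |UV| = 57.63 ✓.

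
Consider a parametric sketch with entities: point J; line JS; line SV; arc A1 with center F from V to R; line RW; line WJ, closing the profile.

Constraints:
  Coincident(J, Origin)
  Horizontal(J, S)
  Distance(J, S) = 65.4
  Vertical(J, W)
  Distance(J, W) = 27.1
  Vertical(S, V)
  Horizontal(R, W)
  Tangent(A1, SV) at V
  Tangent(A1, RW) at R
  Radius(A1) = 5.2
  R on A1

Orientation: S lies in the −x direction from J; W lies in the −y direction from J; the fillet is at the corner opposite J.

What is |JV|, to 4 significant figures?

68.97

J is at the origin; J and S share the same y with |JS| = 65.4 and S on the −x side, so S = (-65.40, 0.000). J and W share the same x with |JW| = 27.1 and W on the −y side, so W = (0.000, -27.10). The virtual corner opposite J is at (-65.40, -27.10). The tangent condition forces FV to be normal to SV and since A1 is tangent to RW there, FR ⟂ RW, with radius 5.2, so the center F sits 5.2 in from both sides at F = (-60.20, -21.90). That places the tangent points at V = (-65.40, -21.90) on SV and R = (-60.20, -27.10) on RW. Then |JV| = |V − J| = 68.97.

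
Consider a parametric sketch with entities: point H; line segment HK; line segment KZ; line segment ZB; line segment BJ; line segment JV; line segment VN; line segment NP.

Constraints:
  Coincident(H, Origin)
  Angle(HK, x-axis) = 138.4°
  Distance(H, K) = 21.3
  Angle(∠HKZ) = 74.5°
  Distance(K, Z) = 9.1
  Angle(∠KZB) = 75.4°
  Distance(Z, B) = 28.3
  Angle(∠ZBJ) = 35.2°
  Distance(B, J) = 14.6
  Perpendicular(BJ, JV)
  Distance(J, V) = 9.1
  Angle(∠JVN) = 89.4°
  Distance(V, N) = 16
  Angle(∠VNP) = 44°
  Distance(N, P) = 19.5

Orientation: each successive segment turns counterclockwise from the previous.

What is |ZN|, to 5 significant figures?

25.611

H is at the origin; HK runs at 138.4° with length 21.3, so K = (-15.928, 14.142). ∠HKZ = 74.5° gives KZ at -116.10° from the x-axis; with |KZ| = 9.1, Z = (-19.932, 5.9696). ∠KZB = 75.4° gives ZB at -11.500° from the x-axis; with |ZB| = 28.3, B = (7.8003, 0.32746). ∠ZBJ = 35.2° gives BJ at 133.30° from the x-axis; with |BJ| = 14.6, J = (-2.2126, 10.953). BJ ⟂ JV, so JV runs at -136.70°; with |JV| = 9.1, V = (-8.8354, 4.7120). ∠JVN = 89.4° gives VN at -46.100° from the x-axis; with |VN| = 16.0, N = (2.2591, -6.8168). Then |ZN| = |N − Z| = 25.611.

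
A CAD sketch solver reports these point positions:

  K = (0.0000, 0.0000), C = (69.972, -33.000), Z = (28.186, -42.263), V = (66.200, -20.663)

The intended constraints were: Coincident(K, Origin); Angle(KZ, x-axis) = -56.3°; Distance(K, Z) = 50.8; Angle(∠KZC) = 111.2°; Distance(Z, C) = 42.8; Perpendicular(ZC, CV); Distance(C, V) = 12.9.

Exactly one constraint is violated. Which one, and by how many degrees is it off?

Perpendicular(ZC, CV) — off by 4.50°.

K = (0.00, 0.00) ✓; KZ at -56.30° ✓; |KZ| = 50.80 ✓; ∠KZC = 111.2° ✓; |ZC| = 42.80 ✓; ∠(ZC, CV) = 94.50° ✗; |CV| = 12.90 ✓.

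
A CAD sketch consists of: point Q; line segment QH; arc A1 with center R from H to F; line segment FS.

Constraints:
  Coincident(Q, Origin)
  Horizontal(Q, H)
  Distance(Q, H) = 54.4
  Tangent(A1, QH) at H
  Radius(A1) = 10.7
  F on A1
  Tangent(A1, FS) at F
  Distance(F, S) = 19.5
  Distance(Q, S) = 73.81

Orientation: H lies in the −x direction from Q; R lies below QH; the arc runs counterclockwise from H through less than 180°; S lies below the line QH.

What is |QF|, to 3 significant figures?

65.6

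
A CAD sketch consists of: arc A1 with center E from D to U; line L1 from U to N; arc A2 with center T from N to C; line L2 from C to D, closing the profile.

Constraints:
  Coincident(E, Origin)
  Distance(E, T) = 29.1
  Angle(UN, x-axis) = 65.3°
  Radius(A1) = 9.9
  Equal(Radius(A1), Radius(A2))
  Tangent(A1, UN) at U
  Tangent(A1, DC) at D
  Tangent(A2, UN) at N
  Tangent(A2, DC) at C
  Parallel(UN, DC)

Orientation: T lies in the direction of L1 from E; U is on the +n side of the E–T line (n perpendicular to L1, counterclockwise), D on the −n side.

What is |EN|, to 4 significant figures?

30.74

The slot axis is L1's direction at 65.3°, so u = (cos 65.3°, sin 65.3°) = (0.4179, 0.9085) and n = (−sin 65.3°, cos 65.3°) = (-0.9085, 0.4179). E is at the origin and T lies 29.1 along u from E, so T = 29.1·u = (12.16, 26.44). Tangency of A1 to both parallel lines with radius 9.9 puts U and D at E ± 9.9·n: U = (-8.994, 4.137), D = (8.994, -4.137). Equal radii place N and C the same way about T: N = T + 9.9·n = (3.166, 30.57), C = T − 9.9·n = (21.15, 22.30). Then |EN| = |N − E| = 30.74.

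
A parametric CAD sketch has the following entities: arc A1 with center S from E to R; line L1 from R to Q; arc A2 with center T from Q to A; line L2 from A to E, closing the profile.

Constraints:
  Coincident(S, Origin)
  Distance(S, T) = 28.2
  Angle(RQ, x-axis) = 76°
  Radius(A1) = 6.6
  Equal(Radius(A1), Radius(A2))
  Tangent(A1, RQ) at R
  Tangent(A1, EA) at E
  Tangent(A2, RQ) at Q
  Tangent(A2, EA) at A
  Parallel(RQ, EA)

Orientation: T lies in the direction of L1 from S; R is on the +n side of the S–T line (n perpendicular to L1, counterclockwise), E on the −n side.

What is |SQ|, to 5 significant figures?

28.962

The slot axis is L1's direction at 76.0°, so u = (cos 76.0°, sin 76.0°) = (0.24192, 0.97030) and n = (−sin 76.0°, cos 76.0°) = (-0.97030, 0.24192). S is at the origin and T lies 28.2 along u from S, so T = 28.2·u = (6.8222, 27.362). Tangency of A1 to both parallel lines with radius 6.6 puts R and E at S ± 6.6·n: R = (-6.4040, 1.5967), E = (6.4040, -1.5967). Equal radii place Q and A the same way about T: Q = T + 6.6·n = (0.41825, 28.959), A = T − 6.6·n = (13.226, 25.766). Then |SQ| = |Q − S| = 28.962.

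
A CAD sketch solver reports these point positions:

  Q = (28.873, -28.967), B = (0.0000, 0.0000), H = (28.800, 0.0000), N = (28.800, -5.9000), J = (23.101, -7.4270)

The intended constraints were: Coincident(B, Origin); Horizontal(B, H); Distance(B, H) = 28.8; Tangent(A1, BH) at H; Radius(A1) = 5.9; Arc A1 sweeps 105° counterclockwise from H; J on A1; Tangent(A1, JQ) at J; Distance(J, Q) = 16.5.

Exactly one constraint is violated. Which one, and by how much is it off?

Distance(J, Q) = 16.5 — off by 5.80.

B = (0.00, 0.00) ✓; B.y = 0.00, H.y = 0.00 ✓; |BH| = 28.80 ✓; ∠(NH, HB) = 90.00° ✓; |NH| = 5.900 ✓; bearing(N→J) − bearing(N→H) = 105.0° ✓; |NJ| = 5.900 ✓; ∠(NJ, JQ) = 90.00° ✓; |JQ| = 22.30 ✗.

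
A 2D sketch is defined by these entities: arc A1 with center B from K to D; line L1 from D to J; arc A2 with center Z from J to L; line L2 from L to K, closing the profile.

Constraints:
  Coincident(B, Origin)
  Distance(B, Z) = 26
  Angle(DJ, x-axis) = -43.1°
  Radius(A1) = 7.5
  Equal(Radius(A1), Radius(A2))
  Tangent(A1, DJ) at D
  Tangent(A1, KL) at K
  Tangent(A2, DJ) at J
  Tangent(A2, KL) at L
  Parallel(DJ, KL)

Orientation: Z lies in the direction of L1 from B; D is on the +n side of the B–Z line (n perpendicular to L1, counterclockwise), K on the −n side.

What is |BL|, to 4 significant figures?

27.06

Tangency of A1 to both parallel lines with radius 7.5 puts D and K at B ± 7.5·n: D = (5.125, 5.476), K = (-5.125, -5.476). Equal radii place J and L the same way about Z: J = Z + 7.5·n = (24.11, -12.29), L = Z − 7.5·n = (13.86, -23.24). Then |BL| = |L − B| = 27.06.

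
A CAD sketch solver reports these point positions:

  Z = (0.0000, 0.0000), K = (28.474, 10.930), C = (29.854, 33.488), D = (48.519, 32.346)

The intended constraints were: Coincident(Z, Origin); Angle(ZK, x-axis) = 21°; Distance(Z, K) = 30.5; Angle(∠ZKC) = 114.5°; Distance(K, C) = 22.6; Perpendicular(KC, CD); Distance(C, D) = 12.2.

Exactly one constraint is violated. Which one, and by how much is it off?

Distance(C, D) = 12.2 — off by 6.50.

Z = (0.00, 0.00) ✓; ZK at 21.00° ✓; |ZK| = 30.50 ✓; ∠ZKC = 114.5° ✓; |KC| = 22.60 ✓; ∠(KC, CD) = 90.00° ✓; |CD| = 18.70 ✗.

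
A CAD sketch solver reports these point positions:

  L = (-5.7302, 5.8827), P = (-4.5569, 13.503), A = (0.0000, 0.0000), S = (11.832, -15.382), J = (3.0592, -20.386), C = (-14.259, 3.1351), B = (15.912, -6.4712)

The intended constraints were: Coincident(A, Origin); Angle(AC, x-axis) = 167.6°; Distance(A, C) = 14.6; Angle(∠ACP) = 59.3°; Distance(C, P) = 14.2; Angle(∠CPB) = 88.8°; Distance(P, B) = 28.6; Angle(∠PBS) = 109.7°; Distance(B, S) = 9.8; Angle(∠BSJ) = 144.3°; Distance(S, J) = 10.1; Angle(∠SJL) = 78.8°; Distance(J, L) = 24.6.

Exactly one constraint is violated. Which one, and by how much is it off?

Distance(J, L) = 24.6 — off by 3.10.

A = (0.00, 0.00) ✓; AC at 167.6° ✓; |AC| = 14.60 ✓; ∠ACP = 59.30° ✓; |CP| = 14.20 ✓; ∠CPB = 88.80° ✓; |PB| = 28.60 ✓; ∠PBS = 109.7° ✓; |BS| = 9.800 ✓; ∠BSJ = 144.3° ✓; |SJ| = 10.10 ✓; ∠SJL = 78.80° ✓; |JL| = 27.70 ✗.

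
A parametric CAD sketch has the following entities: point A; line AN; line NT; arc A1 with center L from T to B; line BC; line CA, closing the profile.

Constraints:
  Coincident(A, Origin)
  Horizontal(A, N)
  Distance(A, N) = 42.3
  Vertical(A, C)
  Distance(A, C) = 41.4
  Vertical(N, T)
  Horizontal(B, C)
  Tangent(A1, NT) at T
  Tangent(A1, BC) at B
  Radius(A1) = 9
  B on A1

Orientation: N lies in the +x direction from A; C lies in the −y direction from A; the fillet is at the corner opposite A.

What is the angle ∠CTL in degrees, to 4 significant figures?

12.01°

A is at the origin; AN is horizontal with |AN| = 42.3 and N on the +x side, so N = (42.30, 0.000). A and C share the same x with |AC| = 41.4 and C on the −y side, so C = (0.000, -41.40). The virtual corner opposite A is at (42.30, -41.40). A1 meets NT tangentially, so LT is at right angles to NT and since A1 is tangent to BC there, LB ⟂ BC, with radius 9.0, so the center L sits 9.0 in from both sides at L = (33.30, -32.40). That places the tangent points at T = (42.30, -32.40) on NT and B = (33.30, -41.40) on BC. Then cos ∠CTL = TC·TL / (|TC||TL|), giving 12.01°.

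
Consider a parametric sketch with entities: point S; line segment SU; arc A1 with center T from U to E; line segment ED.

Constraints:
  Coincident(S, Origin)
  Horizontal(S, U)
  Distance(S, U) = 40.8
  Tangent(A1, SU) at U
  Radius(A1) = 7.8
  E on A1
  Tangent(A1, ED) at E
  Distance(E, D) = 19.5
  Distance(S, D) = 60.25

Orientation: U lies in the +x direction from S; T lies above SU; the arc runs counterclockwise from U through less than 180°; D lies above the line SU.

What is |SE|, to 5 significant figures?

48.123

S is at the origin; S and U share the same y with |SU| = 40.8 and U on the +x side, so U = (40.800, 0.0000). Since A1 is tangent to SU there, TU ⟂ SU, so T = U + (0, 7.8) = (40.800, 7.8000). Since TE ⟂ ED (tangency), |TD| = √(7.8² + 19.5²) = 21.002 regardless of where E sits on A1. So D lies on both circle(S, 60.25) and circle(T, 21.002); the above-SU intersection is D = (55.955, 22.340). E is the foot of the tangent from D: E = (47.904, 4.5795).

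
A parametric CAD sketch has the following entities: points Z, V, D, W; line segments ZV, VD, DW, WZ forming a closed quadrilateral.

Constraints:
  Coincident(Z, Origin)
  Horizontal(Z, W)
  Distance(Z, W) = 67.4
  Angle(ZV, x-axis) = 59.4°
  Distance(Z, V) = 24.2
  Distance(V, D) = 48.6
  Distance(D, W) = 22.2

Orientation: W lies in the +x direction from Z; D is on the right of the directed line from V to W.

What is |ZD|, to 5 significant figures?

49.865

Checks: |ZW| = 67.40 ✓; |ZV| = 24.20 ✓; |VD| = 48.60 ✓; |DW| = 22.20 ✓.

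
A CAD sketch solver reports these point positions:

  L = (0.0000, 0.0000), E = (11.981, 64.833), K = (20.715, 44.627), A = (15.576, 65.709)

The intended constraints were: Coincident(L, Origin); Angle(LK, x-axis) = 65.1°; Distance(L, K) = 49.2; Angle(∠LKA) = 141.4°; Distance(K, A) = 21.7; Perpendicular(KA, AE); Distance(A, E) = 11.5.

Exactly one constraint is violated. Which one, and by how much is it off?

Distance(A, E) = 11.5 — off by 7.80.

L = (0.00, 0.00) ✓; LK at 65.10° ✓; |LK| = 49.20 ✓; ∠LKA = 141.4° ✓; |KA| = 21.70 ✓; ∠(KA, AE) = 90.00° ✓; |AE| = 3.700 ✗.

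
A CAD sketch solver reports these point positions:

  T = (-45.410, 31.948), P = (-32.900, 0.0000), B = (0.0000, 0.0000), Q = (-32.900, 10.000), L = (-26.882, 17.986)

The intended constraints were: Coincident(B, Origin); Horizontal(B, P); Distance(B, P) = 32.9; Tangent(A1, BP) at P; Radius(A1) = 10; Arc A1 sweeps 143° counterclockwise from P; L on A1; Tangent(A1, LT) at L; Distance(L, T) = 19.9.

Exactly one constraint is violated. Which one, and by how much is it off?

Distance(L, T) = 19.9 — off by 3.30.

B = (0.00, 0.00) ✓; B.y = 0.00, P.y = 0.00 ✓; |BP| = 32.90 ✓; ∠(QP, PB) = 90.00° ✓; |QP| = 10.00 ✓; bearing(Q→L) − bearing(Q→P) = 143.0° ✓; |QL| = 10.00 ✓; ∠(QL, LT) = 90.00° ✓; |LT| = 23.20 ✗.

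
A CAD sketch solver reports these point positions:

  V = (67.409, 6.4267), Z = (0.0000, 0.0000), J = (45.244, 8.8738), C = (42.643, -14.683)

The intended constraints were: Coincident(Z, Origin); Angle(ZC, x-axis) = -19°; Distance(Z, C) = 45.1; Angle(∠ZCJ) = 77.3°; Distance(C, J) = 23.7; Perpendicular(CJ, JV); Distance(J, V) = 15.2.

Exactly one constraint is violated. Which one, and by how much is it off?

Distance(J, V) = 15.2 — off by 7.10.

Z = (0.00, 0.00) ✓; ZC at -19.00° ✓; |ZC| = 45.10 ✓; ∠ZCJ = 77.30° ✓; |CJ| = 23.70 ✓; ∠(CJ, JV) = 90.00° ✓; |JV| = 22.30 ✗.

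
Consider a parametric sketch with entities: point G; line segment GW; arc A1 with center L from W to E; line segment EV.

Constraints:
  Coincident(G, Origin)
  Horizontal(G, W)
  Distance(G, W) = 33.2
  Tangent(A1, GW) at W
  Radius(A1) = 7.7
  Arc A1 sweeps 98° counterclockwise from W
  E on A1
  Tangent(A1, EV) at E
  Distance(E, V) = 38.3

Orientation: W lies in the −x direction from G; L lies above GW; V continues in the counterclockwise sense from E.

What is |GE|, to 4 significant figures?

27.04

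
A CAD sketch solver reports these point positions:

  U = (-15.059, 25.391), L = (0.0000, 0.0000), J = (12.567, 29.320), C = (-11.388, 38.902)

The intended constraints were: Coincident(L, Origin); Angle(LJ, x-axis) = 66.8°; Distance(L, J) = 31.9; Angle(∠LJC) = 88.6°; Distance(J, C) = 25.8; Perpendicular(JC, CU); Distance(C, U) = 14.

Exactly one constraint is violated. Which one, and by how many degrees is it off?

Perpendicular(JC, CU) — off by 6.60°.

L = (0.00, 0.00) ✓; LJ at 66.80° ✓; |LJ| = 31.90 ✓; ∠LJC = 88.60° ✓; |JC| = 25.80 ✓; ∠(JC, CU) = 96.60° ✗; |CU| = 14.00 ✓.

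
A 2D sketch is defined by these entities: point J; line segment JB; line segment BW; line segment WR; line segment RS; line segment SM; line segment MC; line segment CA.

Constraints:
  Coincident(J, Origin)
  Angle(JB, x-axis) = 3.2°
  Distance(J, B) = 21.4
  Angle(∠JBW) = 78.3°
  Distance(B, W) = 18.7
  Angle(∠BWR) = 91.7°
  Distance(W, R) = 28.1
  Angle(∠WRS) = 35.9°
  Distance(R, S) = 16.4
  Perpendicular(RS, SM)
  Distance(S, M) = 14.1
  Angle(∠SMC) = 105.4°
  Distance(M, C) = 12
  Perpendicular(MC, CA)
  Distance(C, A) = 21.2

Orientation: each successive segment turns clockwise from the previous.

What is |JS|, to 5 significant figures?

7.8272

J is at the origin; JB runs at 3.2° with length 21.4, so B = (21.367, 1.1946). ∠JBW = 78.3° gives BW at -98.500° from the x-axis; with |BW| = 18.7, W = (18.603, -17.300). ∠BWR = 91.7° gives WR at 173.20° from the x-axis; with |WR| = 28.1, R = (-9.2997, -13.973). ∠WRS = 35.9° gives RS at 29.100° from the x-axis; with |RS| = 16.4, S = (5.0301, -5.9970). Then |JS| = |S − J| = 7.8272.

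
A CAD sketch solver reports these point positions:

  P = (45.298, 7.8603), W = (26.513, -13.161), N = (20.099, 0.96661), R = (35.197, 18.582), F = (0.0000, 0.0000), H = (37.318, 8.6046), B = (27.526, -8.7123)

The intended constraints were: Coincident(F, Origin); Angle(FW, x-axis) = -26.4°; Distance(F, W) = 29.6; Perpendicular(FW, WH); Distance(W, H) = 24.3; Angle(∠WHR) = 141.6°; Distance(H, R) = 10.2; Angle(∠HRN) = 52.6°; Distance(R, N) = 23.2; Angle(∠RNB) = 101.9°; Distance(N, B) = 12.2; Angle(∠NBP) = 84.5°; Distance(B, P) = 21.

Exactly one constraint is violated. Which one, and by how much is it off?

Distance(B, P) = 21 — off by 3.30.

F = (0.00, 0.00) ✓; FW at -26.40° ✓; |FW| = 29.60 ✓; ∠(FW, WH) = 90.00° ✓; |WH| = 24.30 ✓; ∠WHR = 141.6° ✓; |HR| = 10.20 ✓; ∠HRN = 52.60° ✓; |RN| = 23.20 ✓; ∠RNB = 101.9° ✓; |NB| = 12.20 ✓; ∠NBP = 84.50° ✓; |BP| = 24.30 ✗.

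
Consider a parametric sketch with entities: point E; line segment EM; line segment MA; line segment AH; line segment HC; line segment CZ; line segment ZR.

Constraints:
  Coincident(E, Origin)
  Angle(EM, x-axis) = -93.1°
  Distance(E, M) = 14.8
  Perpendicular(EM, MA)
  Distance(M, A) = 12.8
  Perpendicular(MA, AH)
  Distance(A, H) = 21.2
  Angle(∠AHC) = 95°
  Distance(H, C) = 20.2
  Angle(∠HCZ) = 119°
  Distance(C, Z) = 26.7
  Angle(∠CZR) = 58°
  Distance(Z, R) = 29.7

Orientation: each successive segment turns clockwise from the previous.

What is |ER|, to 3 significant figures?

16.7

E is at the origin; EM runs at -93.1° with length 14.8, so M = (-0.800, -14.8). EM is perpendicular to MA, so MA runs at 177°; with |MA| = 12.8, A = (-13.6, -14.1). MA is perpendicular to AH, so AH runs at 86.9°; with |AH| = 21.2, H = (-12.4, 7.08). ∠AHC = 95.0° gives HC at 1.90° from the x-axis; with |HC| = 20.2, C = (7.75, 7.75). ∠HCZ = 119.0° gives CZ at -59.1° from the x-axis; with |CZ| = 26.7, Z = (21.5, -15.2). ∠CZR = 58.0° gives ZR at 179° from the x-axis; with |ZR| = 29.7, R = (-8.23, -14.6). Then |ER| = |R − E| = 16.7.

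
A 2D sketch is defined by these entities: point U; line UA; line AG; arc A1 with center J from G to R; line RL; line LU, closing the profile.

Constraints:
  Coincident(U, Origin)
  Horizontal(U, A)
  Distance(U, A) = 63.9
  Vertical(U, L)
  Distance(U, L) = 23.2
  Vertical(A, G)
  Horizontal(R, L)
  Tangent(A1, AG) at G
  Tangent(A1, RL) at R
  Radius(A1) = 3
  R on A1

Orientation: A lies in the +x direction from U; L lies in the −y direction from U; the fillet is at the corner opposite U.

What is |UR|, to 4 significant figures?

65.17

The virtual corner opposite U is at (63.90, -23.20). Tangency of A1 to AG means the radius JG is perpendicular to AG and A1 meets RL tangentially, so JR is at right angles to RL, with radius 3.0, so the center J sits 3.0 in from both sides at J = (60.90, -20.20). That places the tangent points at G = (63.90, -20.20) on AG and R = (60.90, -23.20) on RL. Then |UR| = |R − U| = 65.17.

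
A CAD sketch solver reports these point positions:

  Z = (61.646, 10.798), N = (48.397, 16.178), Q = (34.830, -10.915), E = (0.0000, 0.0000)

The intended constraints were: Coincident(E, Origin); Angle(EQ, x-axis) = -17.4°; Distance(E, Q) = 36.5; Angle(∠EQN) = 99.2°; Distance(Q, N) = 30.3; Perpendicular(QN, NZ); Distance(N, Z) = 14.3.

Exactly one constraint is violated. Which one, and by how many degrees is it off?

Perpendicular(QN, NZ) — off by 4.50°.

E = (0.00, 0.00) ✓; EQ at -17.40° ✓; |EQ| = 36.50 ✓; ∠EQN = 99.20° ✓; |QN| = 30.30 ✓; ∠(QN, NZ) = 85.50° ✗; |NZ| = 14.30 ✓.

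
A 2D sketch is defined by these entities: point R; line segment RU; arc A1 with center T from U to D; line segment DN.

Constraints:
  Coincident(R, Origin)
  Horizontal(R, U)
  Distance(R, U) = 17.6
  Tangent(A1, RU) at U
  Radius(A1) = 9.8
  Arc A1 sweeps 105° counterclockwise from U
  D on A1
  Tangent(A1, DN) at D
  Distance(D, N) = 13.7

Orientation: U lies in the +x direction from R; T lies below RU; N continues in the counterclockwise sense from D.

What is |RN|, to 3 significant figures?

28.1

On A1, U sits at bearing 90° from T; a 105° counterclockwise sweep puts D at bearing 195°, so D = T + 9.8·(cos 195°, sin 195°) = (8.13, -12.3). Since A1 is tangent to DN there, TD ⟂ DN, so DN runs along (−sin 195°, cos 195°); with |DN| = 13.7, N = (11.7, -25.6). Then |RN| = |N − R| = 28.1.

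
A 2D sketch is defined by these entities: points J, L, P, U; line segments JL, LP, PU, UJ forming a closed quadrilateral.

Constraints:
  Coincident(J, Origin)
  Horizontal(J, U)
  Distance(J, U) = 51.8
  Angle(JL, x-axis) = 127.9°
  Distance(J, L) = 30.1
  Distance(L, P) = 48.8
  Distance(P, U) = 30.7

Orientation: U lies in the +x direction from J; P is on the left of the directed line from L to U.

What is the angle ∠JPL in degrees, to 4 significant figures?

38.05°

Checks: |LP| = 48.80 ✓; |PU| = 30.70 ✓.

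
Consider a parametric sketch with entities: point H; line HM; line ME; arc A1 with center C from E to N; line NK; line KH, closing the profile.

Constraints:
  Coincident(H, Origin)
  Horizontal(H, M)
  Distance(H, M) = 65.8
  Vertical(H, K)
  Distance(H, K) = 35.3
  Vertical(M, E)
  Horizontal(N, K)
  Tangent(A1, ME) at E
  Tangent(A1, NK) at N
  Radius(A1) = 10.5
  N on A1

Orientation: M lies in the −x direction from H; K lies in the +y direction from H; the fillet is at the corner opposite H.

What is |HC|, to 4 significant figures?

60.61

H is at the origin; HM is horizontal with |HM| = 65.8 and M on the −x side, so M = (-65.80, 0.000). HK is vertical with |HK| = 35.3 and K on the +y side, so K = (0.000, 35.30). The virtual corner opposite H is at (-65.80, 35.30). A1 meets ME tangentially, so CE is at right angles to ME and A1 meets NK tangentially, so CN is at right angles to NK, with radius 10.5, so the center C sits 10.5 in from both sides at C = (-55.30, 24.80). Then |HC| = |C − H| = 60.61.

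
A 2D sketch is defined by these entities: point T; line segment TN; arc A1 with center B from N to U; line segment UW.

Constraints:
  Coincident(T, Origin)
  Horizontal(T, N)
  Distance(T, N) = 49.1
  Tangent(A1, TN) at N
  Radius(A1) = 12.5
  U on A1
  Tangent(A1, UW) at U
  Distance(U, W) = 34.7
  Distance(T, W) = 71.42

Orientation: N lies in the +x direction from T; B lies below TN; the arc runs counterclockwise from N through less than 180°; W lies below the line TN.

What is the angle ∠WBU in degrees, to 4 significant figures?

70.19°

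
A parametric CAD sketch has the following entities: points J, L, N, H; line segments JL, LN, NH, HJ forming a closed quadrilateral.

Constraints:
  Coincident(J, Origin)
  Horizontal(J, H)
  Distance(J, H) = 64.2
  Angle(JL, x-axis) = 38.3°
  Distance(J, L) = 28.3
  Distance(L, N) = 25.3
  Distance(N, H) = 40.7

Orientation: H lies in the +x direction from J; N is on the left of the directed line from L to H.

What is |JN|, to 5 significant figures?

53.594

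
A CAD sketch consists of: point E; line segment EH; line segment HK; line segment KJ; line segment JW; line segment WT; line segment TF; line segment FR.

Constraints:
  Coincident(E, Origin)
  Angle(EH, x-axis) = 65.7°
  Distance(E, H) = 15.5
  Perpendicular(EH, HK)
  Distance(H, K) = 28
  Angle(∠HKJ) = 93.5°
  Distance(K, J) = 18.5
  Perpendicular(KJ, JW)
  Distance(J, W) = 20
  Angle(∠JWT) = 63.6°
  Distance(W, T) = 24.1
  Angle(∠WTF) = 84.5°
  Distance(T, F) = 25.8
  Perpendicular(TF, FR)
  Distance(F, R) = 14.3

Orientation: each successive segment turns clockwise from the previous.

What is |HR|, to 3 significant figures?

41.0

E is at the origin; EH runs at 65.7° with length 15.5, so H = (6.38, 14.1). EH is perpendicular to HK, so HK runs at -24.3°; with |HK| = 28.0, K = (31.9, 2.60). ∠HKJ = 93.5° gives KJ at -111° from the x-axis; with |KJ| = 18.5, J = (25.3, -14.7). KJ is perpendicular to JW, so JW runs at 159°; with |JW| = 20.0, W = (6.63, -7.59). ∠JWT = 63.6° gives WT at 42.8° from the x-axis; with |WT| = 24.1, T = (24.3, 8.79). ∠WTF = 84.5° gives TF at -52.7° from the x-axis; with |TF| = 25.8, F = (39.9, -11.7). TF ⟂ FR, so FR runs at -143°; with |FR| = 14.3, R = (28.6, -20.4). Then |HR| = |R − H| = 41.0.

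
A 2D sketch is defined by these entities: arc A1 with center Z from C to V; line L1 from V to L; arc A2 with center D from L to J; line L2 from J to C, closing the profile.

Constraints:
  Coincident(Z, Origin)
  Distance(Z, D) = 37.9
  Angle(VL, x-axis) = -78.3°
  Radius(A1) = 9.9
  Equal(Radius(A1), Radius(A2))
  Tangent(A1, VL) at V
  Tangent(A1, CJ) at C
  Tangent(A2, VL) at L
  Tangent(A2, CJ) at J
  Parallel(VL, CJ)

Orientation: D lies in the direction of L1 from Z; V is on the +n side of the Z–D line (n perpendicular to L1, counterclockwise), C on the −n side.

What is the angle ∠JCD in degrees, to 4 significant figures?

14.64°

The slot axis is L1's direction at -78.3°, so u = (cos -78.3°, sin -78.3°) = (0.2028, -0.9792) and n = (−sin -78.3°, cos -78.3°) = (0.9792, 0.2028). Z is at the origin and D lies 37.9 along u from Z, so D = 37.9·u = (7.686, -37.11). Tangency of A1 to both parallel lines with radius 9.9 puts V and C at Z ± 9.9·n: V = (9.694, 2.008), C = (-9.694, -2.008). Equal radii place L and J the same way about D: L = D + 9.9·n = (17.38, -35.10), J = D − 9.9·n = (-2.009, -39.12). Then cos ∠JCD = CJ·CD / (|CJ||CD|), giving 14.64°.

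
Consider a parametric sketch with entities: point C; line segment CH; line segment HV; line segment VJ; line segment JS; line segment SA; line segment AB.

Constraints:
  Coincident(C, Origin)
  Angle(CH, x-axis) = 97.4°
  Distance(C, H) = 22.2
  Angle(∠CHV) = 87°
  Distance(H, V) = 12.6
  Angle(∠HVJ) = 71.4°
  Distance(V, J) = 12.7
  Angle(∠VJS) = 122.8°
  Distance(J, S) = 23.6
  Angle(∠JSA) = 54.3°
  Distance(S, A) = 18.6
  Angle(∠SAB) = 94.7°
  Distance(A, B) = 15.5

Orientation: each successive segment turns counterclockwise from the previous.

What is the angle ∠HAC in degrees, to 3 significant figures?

72.1°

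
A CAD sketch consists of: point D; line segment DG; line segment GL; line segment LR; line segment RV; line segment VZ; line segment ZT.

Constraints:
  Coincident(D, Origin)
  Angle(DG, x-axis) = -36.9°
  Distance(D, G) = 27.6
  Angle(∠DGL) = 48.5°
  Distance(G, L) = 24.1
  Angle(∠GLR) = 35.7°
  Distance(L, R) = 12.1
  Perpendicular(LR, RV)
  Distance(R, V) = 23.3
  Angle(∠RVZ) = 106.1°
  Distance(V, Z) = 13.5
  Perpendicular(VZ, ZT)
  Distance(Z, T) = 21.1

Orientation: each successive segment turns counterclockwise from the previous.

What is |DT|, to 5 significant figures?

30.970

∠RVZ = 106.1° gives VZ at 42.800° from the x-axis; with |VZ| = 13.5, Z = (43.745, -5.7728). VZ ⟂ ZT, so ZT runs at 132.80°; with |ZT| = 21.1, T = (29.409, 9.7089). Then |DT| = |T − D| = 30.970.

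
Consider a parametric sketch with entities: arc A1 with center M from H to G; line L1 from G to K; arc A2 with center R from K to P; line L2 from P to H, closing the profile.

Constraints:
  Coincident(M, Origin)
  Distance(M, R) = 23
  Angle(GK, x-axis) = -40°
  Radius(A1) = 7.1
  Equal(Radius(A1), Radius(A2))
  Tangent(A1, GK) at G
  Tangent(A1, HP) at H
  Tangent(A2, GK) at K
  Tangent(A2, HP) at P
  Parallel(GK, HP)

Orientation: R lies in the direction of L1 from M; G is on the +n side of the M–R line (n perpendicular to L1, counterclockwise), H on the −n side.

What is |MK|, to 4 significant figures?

24.07

The slot axis is L1's direction at -40.0°, so u = (cos -40.0°, sin -40.0°) = (0.7660, -0.6428) and n = (−sin -40.0°, cos -40.0°) = (0.6428, 0.7660). M is at the origin and R lies 23.0 along u from M, so R = 23.0·u = (17.62, -14.78). Tangency of A1 to both parallel lines with radius 7.1 puts G and H at M ± 7.1·n: G = (4.564, 5.439), H = (-4.564, -5.439). Equal radii place K and P the same way about R: K = R + 7.1·n = (22.18, -9.345), P = R − 7.1·n = (13.06, -20.22). Then |MK| = |K − M| = 24.07.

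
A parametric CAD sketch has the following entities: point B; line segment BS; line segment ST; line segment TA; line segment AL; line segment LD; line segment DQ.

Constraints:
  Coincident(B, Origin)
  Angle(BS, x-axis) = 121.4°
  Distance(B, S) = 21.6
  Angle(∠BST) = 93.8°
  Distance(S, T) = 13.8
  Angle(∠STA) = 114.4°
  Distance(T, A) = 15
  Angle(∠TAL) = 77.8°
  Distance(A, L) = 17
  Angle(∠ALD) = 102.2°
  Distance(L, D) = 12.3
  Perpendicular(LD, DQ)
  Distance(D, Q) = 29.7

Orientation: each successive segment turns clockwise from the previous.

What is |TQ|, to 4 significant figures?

13.11

B is at the origin; BS runs at 121.4° with length 21.6, so S = (-11.25, 18.44). ∠BST = 93.8° gives ST at 35.20° from the x-axis; with |ST| = 13.8, T = (0.02279, 26.39). ∠STA = 114.4° gives TA at -30.40° from the x-axis; with |TA| = 15.0, A = (12.96, 18.80). ∠TAL = 77.8° gives AL at -132.6° from the x-axis; with |AL| = 17.0, L = (1.454, 6.287). ∠ALD = 102.2° gives LD at 149.6° from the x-axis; with |LD| = 12.3, D = (-9.155, 12.51). The perpendicularity gives DQ at right angles to LD, so DQ runs at 59.60°; with |DQ| = 29.7, Q = (5.874, 38.13). Then |TQ| = |Q − T| = 13.11.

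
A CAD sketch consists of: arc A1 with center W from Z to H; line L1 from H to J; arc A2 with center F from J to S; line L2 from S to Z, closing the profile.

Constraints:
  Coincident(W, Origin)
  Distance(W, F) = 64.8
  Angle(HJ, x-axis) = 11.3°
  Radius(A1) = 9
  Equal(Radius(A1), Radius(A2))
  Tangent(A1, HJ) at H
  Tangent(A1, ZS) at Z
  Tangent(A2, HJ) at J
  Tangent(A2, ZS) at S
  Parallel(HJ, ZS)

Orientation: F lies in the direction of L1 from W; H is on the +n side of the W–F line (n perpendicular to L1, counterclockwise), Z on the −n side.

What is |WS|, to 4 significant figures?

65.42

The slot axis is L1's direction at 11.3°, so u = (cos 11.3°, sin 11.3°) = (0.9806, 0.1959) and n = (−sin 11.3°, cos 11.3°) = (-0.1959, 0.9806). W is at the origin and F lies 64.8 along u from W, so F = 64.8·u = (63.54, 12.70). Tangency of A1 to both parallel lines with radius 9.0 puts H and Z at W ± 9.0·n: H = (-1.764, 8.826), Z = (1.764, -8.826). Equal radii place J and S the same way about F: J = F + 9.0·n = (61.78, 21.52), S = F − 9.0·n = (65.31, 3.872). Then |WS| = |S − W| = 65.42.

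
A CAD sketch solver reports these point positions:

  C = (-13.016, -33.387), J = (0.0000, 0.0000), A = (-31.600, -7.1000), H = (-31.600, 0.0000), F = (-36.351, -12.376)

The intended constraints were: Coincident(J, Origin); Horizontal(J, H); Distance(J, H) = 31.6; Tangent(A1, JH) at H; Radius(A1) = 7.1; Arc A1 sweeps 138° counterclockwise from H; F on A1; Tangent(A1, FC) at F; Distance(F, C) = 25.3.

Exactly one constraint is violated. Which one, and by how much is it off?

Distance(F, C) = 25.3 — off by 6.10.

J = (0.00, 0.00) ✓; J.y = 0.00, H.y = 0.00 ✓; |JH| = 31.60 ✓; ∠(AH, HJ) = 90.00° ✓; |AH| = 7.100 ✓; bearing(A→F) − bearing(A→H) = 138.0° ✓; |AF| = 7.100 ✓; ∠(AF, FC) = 90.00° ✓; |FC| = 31.40 ✗.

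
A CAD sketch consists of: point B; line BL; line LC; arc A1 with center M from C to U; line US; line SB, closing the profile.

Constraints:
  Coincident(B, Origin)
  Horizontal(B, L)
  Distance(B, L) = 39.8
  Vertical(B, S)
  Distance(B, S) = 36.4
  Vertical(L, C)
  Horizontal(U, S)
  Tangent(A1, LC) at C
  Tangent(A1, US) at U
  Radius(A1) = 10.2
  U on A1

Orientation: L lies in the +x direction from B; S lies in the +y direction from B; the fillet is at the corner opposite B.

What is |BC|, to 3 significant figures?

47.6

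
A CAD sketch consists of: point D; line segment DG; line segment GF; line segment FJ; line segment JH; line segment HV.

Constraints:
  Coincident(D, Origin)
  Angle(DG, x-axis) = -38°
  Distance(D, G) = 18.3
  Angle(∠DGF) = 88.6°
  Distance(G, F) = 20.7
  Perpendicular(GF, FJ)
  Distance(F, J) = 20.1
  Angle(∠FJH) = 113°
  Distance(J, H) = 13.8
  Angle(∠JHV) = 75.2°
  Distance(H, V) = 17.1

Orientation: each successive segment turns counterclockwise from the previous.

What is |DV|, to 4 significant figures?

10.99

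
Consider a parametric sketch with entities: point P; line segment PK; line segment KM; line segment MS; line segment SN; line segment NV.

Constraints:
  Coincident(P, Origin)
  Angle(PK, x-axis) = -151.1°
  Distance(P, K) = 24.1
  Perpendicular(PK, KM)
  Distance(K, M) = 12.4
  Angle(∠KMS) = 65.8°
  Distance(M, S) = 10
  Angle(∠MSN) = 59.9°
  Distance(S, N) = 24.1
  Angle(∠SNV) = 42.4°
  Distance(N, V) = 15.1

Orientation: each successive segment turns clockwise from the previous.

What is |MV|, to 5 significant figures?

8.0805

P is at the origin; PK runs at -151.1° with length 24.1, so K = (-21.099, -11.647). PK is perpendicular to KM, so KM runs at 118.90°; with |KM| = 12.4, M = (-27.091, -0.79135). ∠KMS = 65.8° gives MS at 4.7000° from the x-axis; with |MS| = 10.0, S = (-17.125, 0.028040). ∠MSN = 59.9° gives SN at -115.40° from the x-axis; with |SN| = 24.1, N = (-27.462, -21.742). ∠SNV = 42.4° gives NV at 107.00° from the x-axis; with |NV| = 15.1, V = (-31.877, -7.3021). Then |MV| = |V − M| = 8.0805.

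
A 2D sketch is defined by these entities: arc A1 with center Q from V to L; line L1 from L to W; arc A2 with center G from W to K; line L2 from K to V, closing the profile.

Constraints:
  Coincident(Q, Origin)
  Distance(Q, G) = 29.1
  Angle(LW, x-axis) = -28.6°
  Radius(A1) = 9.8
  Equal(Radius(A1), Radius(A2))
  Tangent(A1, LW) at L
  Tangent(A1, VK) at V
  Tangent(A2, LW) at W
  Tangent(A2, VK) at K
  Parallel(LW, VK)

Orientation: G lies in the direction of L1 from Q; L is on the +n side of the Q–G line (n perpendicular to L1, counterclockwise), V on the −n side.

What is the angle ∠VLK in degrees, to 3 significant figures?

56.0°

The slot axis is L1's direction at -28.6°, so u = (cos -28.6°, sin -28.6°) = (0.878, -0.479) and n = (−sin -28.6°, cos -28.6°) = (0.479, 0.878). Q is at the origin and G lies 29.1 along u from Q, so G = 29.1·u = (25.5, -13.9). Tangency of A1 to both parallel lines with radius 9.8 puts L and V at Q ± 9.8·n: L = (4.69, 8.60), V = (-4.69, -8.60). Equal radii place W and K the same way about G: W = G + 9.8·n = (30.2, -5.33), K = G − 9.8·n = (20.9, -22.5). Then cos ∠VLK = LV·LK / (|LV||LK|), giving 56.0°.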